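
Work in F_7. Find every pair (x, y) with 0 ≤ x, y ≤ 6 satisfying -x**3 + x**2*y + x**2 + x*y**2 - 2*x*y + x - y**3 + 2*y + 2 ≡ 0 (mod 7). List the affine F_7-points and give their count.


Affine F_7-points: {(2, 0), (3, 6), (4, 0), (4, 2)}; count = 4.

For each of the 49 pairs (x, y) ∈ F_7², evaluate f(x, y) mod 7. Record the zeros.
  x = 0: [0↦2, 1↦3, 2↦5, 3↦2, 4↦2, 5↦6, 6↦1]  zeros at y ∈ ∅
  x = 1: [0↦3, 1↦4, 2↦1, 3↦2, 4↦1, 5↦6, 6↦4]  zeros at y ∈ ∅
  x = 2: [0↦0, 1↦3, 2↦4, 3↦4, 4↦4, 5↦5, 6↦1]  zeros at y ∈ {0}
  x = 3: [0↦1, 1↦1, 2↦1, 3↦2, 4↦5, 5↦4, 6↦0]  zeros at y ∈ {6}
  x = 4: [0↦0, 1↦6, 2↦0, 3↦4, 4↦5, 5↦4, 6↦2]  zeros at y ∈ {0, 2}
  x = 5: [0↦5, 1↦5, 2↦2, 3↦4, 4↦5, 5↦6, 6↦1]  zeros at y ∈ ∅
  x = 6: [0↦3, 1↦6, 2↦1, 3↦3, 4↦6, 5↦4, 6↦5]  zeros at y ∈ ∅
Collecting zeros: affine points = {(2, 0), (3, 6), (4, 0), (4, 2)}.
Total count |C(F_7)_aff| = 4.


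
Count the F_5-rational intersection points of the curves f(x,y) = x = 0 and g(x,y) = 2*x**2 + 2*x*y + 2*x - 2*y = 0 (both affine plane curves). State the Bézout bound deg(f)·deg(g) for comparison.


Common zeros: {(0, 0)}; count = 1; Bézout bound = 2.

deg(f) = 1, deg(g) = 2, so Bézout bound = 2.
Scan x ∈ F_5. For each x, list the y ∈ F_5 with f(x, y) ≡ 0 and those with g(x, y) ≡ 0 (mod 5); the common zeros in that column are the intersection.
  x = 0: f ≡ 0 at y ∈ {0, 1, 2, 3, 4}; g ≡ 0 at y ∈ {0}; common: {0}.
  x = 1: f ≡ 0 at y ∈ ∅; g ≡ 0 at y ∈ ∅; common: ∅.
  x = 2: f ≡ 0 at y ∈ ∅; g ≡ 0 at y ∈ {4}; common: ∅.
  x = 3: f ≡ 0 at y ∈ ∅; g ≡ 0 at y ∈ {4}; common: ∅.
  x = 4: f ≡ 0 at y ∈ ∅; g ≡ 0 at y ∈ {0}; common: ∅.
Collecting: common zeros = {(0, 0)}, so the count is 1.
Comparison with the Bézout bound: 1 ≤ 2 = deg(f)·deg(g), as expected for curves with no common component (the affine F_5-count falls short of the bound because intersections may lie at infinity, over extension fields, or carry multiplicity).


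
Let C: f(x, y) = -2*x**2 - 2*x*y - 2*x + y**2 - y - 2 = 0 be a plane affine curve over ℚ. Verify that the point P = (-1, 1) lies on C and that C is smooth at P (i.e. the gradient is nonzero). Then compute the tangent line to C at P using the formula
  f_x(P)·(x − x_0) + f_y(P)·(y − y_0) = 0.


Tangent line at P: 3*y - 3 = 0.

Step 1: f(-1, 1) = 0, so P lies on C.
Step 2: partial derivatives
  f_x(x, y) = -4*x - 2*y - 2, f_y(x, y) = -2*x + 2*y - 1.
  f_x(P) = 0, f_y(P) = 3 (gradient nonzero, so P is smooth).
Step 3: tangent line at P: 0·(x − -1) + 3·(y − 1) = 0.
Expanding: 3*y - 3 = 0.


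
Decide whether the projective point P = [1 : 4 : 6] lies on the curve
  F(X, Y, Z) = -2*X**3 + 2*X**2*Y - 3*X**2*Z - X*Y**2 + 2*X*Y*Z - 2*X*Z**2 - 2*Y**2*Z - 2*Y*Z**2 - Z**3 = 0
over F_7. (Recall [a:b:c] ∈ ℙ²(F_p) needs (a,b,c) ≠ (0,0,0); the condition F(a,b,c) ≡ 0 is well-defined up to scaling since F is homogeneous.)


F(1,4,6) ≡ 1 (mod 7); P is NOT on the curve.

Evaluate F(1, 4, 6) term-by-term (mod 7).
  -2*X**3 ↦ -2·1·1·1 = -2
  2*X**2*Y ↦ 2·1·4·1 = 8
  -3*X**2*Z ↦ -3·1·1·6 = -18
  -X*Y**2 ↦ -1·1·16·1 = -16
  2*X*Y*Z ↦ 2·1·4·6 = 48
  -2*X*Z**2 ↦ -2·1·1·36 = -72
  -2*Y**2*Z ↦ -2·1·16·6 = -192
  -2*Y*Z**2 ↦ -2·1·4·36 = -288
  -Z**3 ↦ -1·1·1·216 = -216
Sum: F(1, 4, 6) = (-2) + (8) + (-18) + (-16) + (48) + (-72) + (-192) + (-288) + (-216) = -748.
Reducing mod 7: -748 ≡ 1 (mod 7).
Since F(a, b, c) ≡ 1 ≠ 0 (mod 7), P does NOT lie on the curve.


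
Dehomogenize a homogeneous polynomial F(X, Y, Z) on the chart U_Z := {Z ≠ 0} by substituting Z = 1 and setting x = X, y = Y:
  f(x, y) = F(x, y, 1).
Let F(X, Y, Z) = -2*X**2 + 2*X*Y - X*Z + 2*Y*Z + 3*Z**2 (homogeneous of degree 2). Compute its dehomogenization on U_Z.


f(x, y) = -2*x**2 + 2*x*y - x + 2*y + 3

On U_Z we set Z = 1. Each monomial c·X^i·Y^j·Z^k in F becomes c·x^i·y^j·1^k = c·x^i·y^j.
Substituting Z = 1: F(X, Y, 1) = -2*x**2 + 2*x*y - x + 2*y + 3.
Note: deg(f) ≤ deg(F) = 2; strict inequality happens when F is divisible by Z (lost terms).


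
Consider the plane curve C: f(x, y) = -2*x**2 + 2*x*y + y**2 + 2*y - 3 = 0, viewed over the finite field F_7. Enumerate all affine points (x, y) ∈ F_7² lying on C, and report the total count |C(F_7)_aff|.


Affine F_7-points: {(0, 1), (0, 4), (1, 1), (1, 2), (3, 0), (3, 6), (4, 0), (4, 4)}; count = 8.

For each of the 49 pairs (x, y) ∈ F_7², evaluate f(x, y) mod 7. Record the zeros.
  x = 0: [0↦4, 1↦0, 2↦5, 3↦5, 4↦0, 5↦4, 6↦3]  zeros at y ∈ {1, 4}
  x = 1: [0↦2, 1↦0, 2↦0, 3↦2, 4↦6, 5↦5, 6↦6]  zeros at y ∈ {1, 2}
  x = 2: [0↦3, 1↦3, 2↦5, 3↦2, 4↦1, 5↦2, 6↦5]  zeros at y ∈ ∅
  x = 3: [0↦0, 1↦2, 2↦6, 3↦5, 4↦6, 5↦2, 6↦0]  zeros at y ∈ {0, 6}
  x = 4: [0↦0, 1↦4, 2↦3, 3↦4, 4↦0, 5↦5, 6↦5]  zeros at y ∈ {0, 4}
  x = 5: [0↦3, 1↦2, 2↦3, 3↦6, 4↦4, 5↦4, 6↦6]  zeros at y ∈ ∅
  x = 6: [0↦2, 1↦3, 2↦6, 3↦4, 4↦4, 5↦6, 6↦3]  zeros at y ∈ ∅
Collecting zeros: affine points = {(0, 1), (0, 4), (1, 1), (1, 2), (3, 0), (3, 6), (4, 0), (4, 4)}.
Total count |C(F_7)_aff| = 8.


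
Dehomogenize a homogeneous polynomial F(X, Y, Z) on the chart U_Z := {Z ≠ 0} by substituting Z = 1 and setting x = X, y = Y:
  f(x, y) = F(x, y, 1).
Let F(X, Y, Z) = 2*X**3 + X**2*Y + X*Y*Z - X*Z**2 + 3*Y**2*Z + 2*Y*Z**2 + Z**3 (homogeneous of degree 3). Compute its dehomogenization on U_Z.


f(x, y) = 2*x**3 + x**2*y + x*y - x + 3*y**2 + 2*y + 1

On U_Z we set Z = 1. Each monomial c·X^i·Y^j·Z^k in F becomes c·x^i·y^j·1^k = c·x^i·y^j.
Substituting Z = 1: F(X, Y, 1) = 2*x**3 + x**2*y + x*y - x + 3*y**2 + 2*y + 1.
Note: deg(f) ≤ deg(F) = 3; strict inequality happens when F is divisible by Z (lost terms).


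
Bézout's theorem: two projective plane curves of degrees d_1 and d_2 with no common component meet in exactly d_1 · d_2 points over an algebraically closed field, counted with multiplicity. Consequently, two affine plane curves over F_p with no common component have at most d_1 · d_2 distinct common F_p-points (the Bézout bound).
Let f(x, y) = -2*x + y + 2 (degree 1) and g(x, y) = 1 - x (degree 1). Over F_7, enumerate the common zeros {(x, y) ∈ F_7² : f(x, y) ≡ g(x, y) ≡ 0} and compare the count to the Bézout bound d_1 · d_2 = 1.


Common zeros: {(1, 0)}; count = 1; Bézout bound = 1.

deg(f) = 1, deg(g) = 1, so Bézout bound = 1.
Scan x ∈ F_7. For each x, list the y ∈ F_7 with f(x, y) ≡ 0 and those with g(x, y) ≡ 0 (mod 7); the common zeros in that column are the intersection.
  x = 0: f ≡ 0 at y ∈ {5}; g ≡ 0 at y ∈ ∅; common: ∅.
  x = 1: f ≡ 0 at y ∈ {0}; g ≡ 0 at y ∈ {0, 1, 2, 3, 4, 5, 6}; common: {0}.
  x = 2: f ≡ 0 at y ∈ {2}; g ≡ 0 at y ∈ ∅; common: ∅.
  x = 3: f ≡ 0 at y ∈ {4}; g ≡ 0 at y ∈ ∅; common: ∅.
  x = 4: f ≡ 0 at y ∈ {6}; g ≡ 0 at y ∈ ∅; common: ∅.
  x = 5: f ≡ 0 at y ∈ {1}; g ≡ 0 at y ∈ ∅; common: ∅.
  x = 6: f ≡ 0 at y ∈ {3}; g ≡ 0 at y ∈ ∅; common: ∅.
Collecting: common zeros = {(1, 0)}, so the count is 1.
Comparison with the Bézout bound: 1 ≤ 1 = deg(f)·deg(g), as expected for curves with no common component (the bound is attained).


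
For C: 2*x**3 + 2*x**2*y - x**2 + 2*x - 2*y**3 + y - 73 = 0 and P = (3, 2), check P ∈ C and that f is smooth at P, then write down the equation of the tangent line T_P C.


Tangent line at P: 74*x - 5*y - 212 = 0.

Step 1: f(3, 2) = 0, so P lies on C.
Step 2: partial derivatives
  f_x(x, y) = 6*x**2 + 4*x*y - 2*x + 2, f_y(x, y) = 2*x**2 - 6*y**2 + 1.
  f_x(P) = 74, f_y(P) = -5 (gradient nonzero, so P is smooth).
Step 3: tangent line at P: 74·(x − 3) + -5·(y − 2) = 0.
Expanding: 74*x - 5*y - 212 = 0.


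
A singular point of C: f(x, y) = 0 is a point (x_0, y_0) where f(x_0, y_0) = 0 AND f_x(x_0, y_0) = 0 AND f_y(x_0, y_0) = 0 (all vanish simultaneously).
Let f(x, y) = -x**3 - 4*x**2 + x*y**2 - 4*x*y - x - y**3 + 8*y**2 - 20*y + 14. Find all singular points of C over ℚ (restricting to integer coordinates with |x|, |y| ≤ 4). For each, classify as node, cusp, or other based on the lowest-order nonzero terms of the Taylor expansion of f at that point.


Singular points: {(-1, 2)}; classification: node.

Compute partial derivatives:
  f_x = -3*x**2 - 8*x + y**2 - 4*y - 1.
  f_y = 2*x*y - 4*x - 3*y**2 + 16*y - 20.
Scan x_0 ∈ {−4, ..., 4}. For each x_0, f_y(x_0, y) is a polynomial in y; find its integer roots y ∈ {−4, ..., 4}, then test f_x and f at those candidates.
  x = -4: f_y(-4, y) = -3*y**2 + 8*y - 4; vanishes at y ∈ {2}. (-4, 2): f_x = -21 ≠ 0.
  x = -3: f_y(-3, y) = -3*y**2 + 10*y - 8; vanishes at y ∈ {2}. (-3, 2): f_x = -8 ≠ 0.
  x = -2: f_y(-2, y) = -3*y**2 + 12*y - 12; vanishes at y ∈ {2}. (-2, 2): f_x = -1 ≠ 0.
  x = -1: f_y(-1, y) = -3*y**2 + 14*y - 16; vanishes at y ∈ {2}. (-1, 2): f_x = 0, f = 0 — SINGULAR.
  x = 0: f_y(0, y) = -3*y**2 + 16*y - 20; vanishes at y ∈ {2}. (0, 2): f_x = -5 ≠ 0.
  x = 1: f_y(1, y) = -3*y**2 + 18*y - 24; vanishes at y ∈ {2, 4}. (1, 2): f_x = -16 ≠ 0; (1, 4): f_x = -12 ≠ 0.
  x = 2: f_y(2, y) = -3*y**2 + 20*y - 28; vanishes at y ∈ {2}. (2, 2): f_x = -33 ≠ 0.
  x = 3: f_y(3, y) = -3*y**2 + 22*y - 32; vanishes at y ∈ {2}. (3, 2): f_x = -56 ≠ 0.
  x = 4: f_y(4, y) = -3*y**2 + 24*y - 36; vanishes at y ∈ {2}. (4, 2): f_x = -85 ≠ 0.
Only singular point on the grid: (-1, 2).
Classify: substitute x = -1 + u, y = 2 + v and expand: f = -u**3 - u**2 + u*v**2 - v**3 + v**2.
No constant or linear terms (consistent with a singular point). Quadratic part: -u**2 + v**2. Cubic part: -u**3 + u*v**2 - v**3.
The quadratic part v**2 - u**2 = (v − u)(v + u) splits into two distinct linear factors, so there are two distinct tangent lines y − 2 = ±(x − -1) — this is a node (ordinary double point).
Classification: node.


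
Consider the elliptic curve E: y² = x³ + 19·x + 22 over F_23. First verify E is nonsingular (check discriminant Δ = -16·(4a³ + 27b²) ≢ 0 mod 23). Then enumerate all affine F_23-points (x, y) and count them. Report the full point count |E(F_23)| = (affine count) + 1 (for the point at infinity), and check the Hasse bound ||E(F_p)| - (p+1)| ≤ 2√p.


Affine points = {(4, 1), (4, 22), (5, 9), (5, 14), (9, 5), (9, 18), (10, 4), (10, 19), (12, 0), (15, 5), (15, 18), (16, 11), (16, 12), (18, 3), (18, 20), (22, 5), (22, 18)}; affine count = 17; |E(F_23)| = 18.

Discriminant check: Δ ∝ 4a³ + 27b² = 4·19³ + 27·22² = 4·6859 + 27·484 ≡ 1 (mod 23). Nonzero ⇒ E is nonsingular.
For each x ∈ F_23, compute rhs = x³ + 19·x + 22 mod 23, then count y ∈ F_23 with y² ≡ rhs.
  x = 0: rhs = 22, matching y values: none (0 points).
  x = 1: rhs = 19, matching y values: none (0 points).
  x = 2: rhs = 22, matching y values: none (0 points).
  x = 3: rhs = 14, matching y values: none (0 points).
  x = 4: rhs = 1, matching y values: 1, 22 (2 points).
  x = 5: rhs = 12, matching y values: 9, 14 (2 points).
  x = 6: rhs = 7, matching y values: none (0 points).
  x = 7: rhs = 15, matching y values: none (0 points).
  x = 8: rhs = 19, matching y values: none (0 points).
  x = 9: rhs = 2, matching y values: 5, 18 (2 points).
  x = 10: rhs = 16, matching y values: 4, 19 (2 points).
  x = 11: rhs = 21, matching y values: none (0 points).
  x = 12: rhs = 0, matching y values: 0 (1 points).
  x = 13: rhs = 5, matching y values: none (0 points).
  x = 14: rhs = 19, matching y values: none (0 points).
  x = 15: rhs = 2, matching y values: 5, 18 (2 points).
  x = 16: rhs = 6, matching y values: 11, 12 (2 points).
  x = 17: rhs = 14, matching y values: none (0 points).
  x = 18: rhs = 9, matching y values: 3, 20 (2 points).
  x = 19: rhs = 20, matching y values: none (0 points).
  x = 20: rhs = 7, matching y values: none (0 points).
  x = 21: rhs = 22, matching y values: none (0 points).
  x = 22: rhs = 2, matching y values: 5, 18 (2 points).
Total affine count: 17.
Full point count |E(F_23)| = 17 + 1 = 18.
Hasse bound: |18 − (23+1)| = |-6| = 6 ≤ 2√23 ≈ 9.5917 ✓.


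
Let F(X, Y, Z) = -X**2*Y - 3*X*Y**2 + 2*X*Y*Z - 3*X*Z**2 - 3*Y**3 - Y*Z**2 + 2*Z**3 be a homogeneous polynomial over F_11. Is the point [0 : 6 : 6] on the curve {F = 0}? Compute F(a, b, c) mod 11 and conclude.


F(0,6,6) ≡ 8 (mod 11); P is NOT on the curve.

Evaluate F(0, 6, 6) term-by-term (mod 11).
  -X**2*Y ↦ -1·0·6·1 = 0
  -3*X*Y**2 ↦ -3·0·36·1 = 0
  2*X*Y*Z ↦ 2·0·6·6 = 0
  -3*X*Z**2 ↦ -3·0·1·36 = 0
  -3*Y**3 ↦ -3·1·216·1 = -648
  -Y*Z**2 ↦ -1·1·6·36 = -216
  2*Z**3 ↦ 2·1·1·216 = 432
Sum: F(0, 6, 6) = (0) + (0) + (0) + (0) + (-648) + (-216) + (432) = -432.
Reducing mod 11: -432 ≡ 8 (mod 11).
Since F(a, b, c) ≡ 8 ≠ 0 (mod 11), P does NOT lie on the curve.


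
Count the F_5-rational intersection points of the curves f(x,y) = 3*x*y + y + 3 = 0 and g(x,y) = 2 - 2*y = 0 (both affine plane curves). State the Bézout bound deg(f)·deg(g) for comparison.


Common zeros: {(2, 1)}; count = 1; Bézout bound = 2.

deg(f) = 2, deg(g) = 1, so Bézout bound = 2.
Scan x ∈ F_5. For each x, list the y ∈ F_5 with f(x, y) ≡ 0 and those with g(x, y) ≡ 0 (mod 5); the common zeros in that column are the intersection.
  x = 0: f ≡ 0 at y ∈ {2}; g ≡ 0 at y ∈ {1}; common: ∅.
  x = 1: f ≡ 0 at y ∈ {3}; g ≡ 0 at y ∈ {1}; common: ∅.
  x = 2: f ≡ 0 at y ∈ {1}; g ≡ 0 at y ∈ {1}; common: {1}.
  x = 3: f ≡ 0 at y ∈ ∅; g ≡ 0 at y ∈ {1}; common: ∅.
  x = 4: f ≡ 0 at y ∈ {4}; g ≡ 0 at y ∈ {1}; common: ∅.
Collecting: common zeros = {(2, 1)}, so the count is 1.
Comparison with the Bézout bound: 1 ≤ 2 = deg(f)·deg(g), as expected for curves with no common component (the affine F_5-count falls short of the bound because intersections may lie at infinity, over extension fields, or carry multiplicity).


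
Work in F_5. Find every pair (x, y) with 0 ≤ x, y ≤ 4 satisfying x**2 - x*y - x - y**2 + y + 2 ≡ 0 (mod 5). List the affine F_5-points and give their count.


Affine F_5-points: {(0, 2), (0, 4), (3, 1), (3, 2), (4, 1)}; count = 5.

For each of the 25 pairs (x, y) ∈ F_5², evaluate f(x, y) mod 5. Record the zeros.
  x = 0: [0↦2, 1↦2, 2↦0, 3↦1, 4↦0]  zeros at y ∈ {2, 4}
  x = 1: [0↦2, 1↦1, 2↦3, 3↦3, 4↦1]  zeros at y ∈ ∅
  x = 2: [0↦4, 1↦2, 2↦3, 3↦2, 4↦4]  zeros at y ∈ ∅
  x = 3: [0↦3, 1↦0, 2↦0, 3↦3, 4↦4]  zeros at y ∈ {1, 2}
  x = 4: [0↦4, 1↦0, 2↦4, 3↦1, 4↦1]  zeros at y ∈ {1}
Collecting zeros: affine points = {(0, 2), (0, 4), (3, 1), (3, 2), (4, 1)}.
Total count |C(F_5)_aff| = 5.


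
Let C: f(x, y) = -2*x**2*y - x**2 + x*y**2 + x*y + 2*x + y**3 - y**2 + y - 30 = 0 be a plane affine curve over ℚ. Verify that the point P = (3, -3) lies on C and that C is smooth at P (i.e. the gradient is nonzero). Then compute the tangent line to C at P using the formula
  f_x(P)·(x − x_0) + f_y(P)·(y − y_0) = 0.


Tangent line at P: 38*x + y - 111 = 0.

Step 1: f(3, -3) = 0, so P lies on C.
Step 2: partial derivatives
  f_x(x, y) = -4*x*y - 2*x + y**2 + y + 2, f_y(x, y) = -2*x**2 + 2*x*y + x + 3*y**2 - 2*y + 1.
  f_x(P) = 38, f_y(P) = 1 (gradient nonzero, so P is smooth).
Step 3: tangent line at P: 38·(x − 3) + 1·(y − -3) = 0.
Expanding: 38*x + y - 111 = 0.


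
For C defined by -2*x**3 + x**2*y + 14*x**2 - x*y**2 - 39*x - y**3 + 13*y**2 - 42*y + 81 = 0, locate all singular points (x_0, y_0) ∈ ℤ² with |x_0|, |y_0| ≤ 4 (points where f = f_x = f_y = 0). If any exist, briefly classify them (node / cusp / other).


Singular points: {(3, 3)}; classification: node.

Compute partial derivatives:
  f_x = -6*x**2 + 2*x*y + 28*x - y**2 - 39.
  f_y = x**2 - 2*x*y - 3*y**2 + 26*y - 42.
Scan x_0 ∈ {−4, ..., 4}. For each x_0, f_y(x_0, y) is a polynomial in y; find its integer roots y ∈ {−4, ..., 4}, then test f_x and f at those candidates.
  x = -4: f_y(-4, y) = -3*y**2 + 34*y - 26; no integer root y with |y| ≤ 4.
  x = -3: f_y(-3, y) = -3*y**2 + 32*y - 33; no integer root y with |y| ≤ 4.
  x = -2: f_y(-2, y) = -3*y**2 + 30*y - 38; no integer root y with |y| ≤ 4.
  x = -1: f_y(-1, y) = -3*y**2 + 28*y - 41; no integer root y with |y| ≤ 4.
  x = 0: f_y(0, y) = -3*y**2 + 26*y - 42; no integer root y with |y| ≤ 4.
  x = 1: f_y(1, y) = -3*y**2 + 24*y - 41; no integer root y with |y| ≤ 4.
  x = 2: f_y(2, y) = -3*y**2 + 22*y - 38; no integer root y with |y| ≤ 4.
  x = 3: f_y(3, y) = -3*y**2 + 20*y - 33; vanishes at y ∈ {3}. (3, 3): f_x = 0, f = 0 — SINGULAR.
  x = 4: f_y(4, y) = -3*y**2 + 18*y - 26; no integer root y with |y| ≤ 4.
Only singular point on the grid: (3, 3).
Classify: substitute x = 3 + u, y = 3 + v and expand: f = -2*u**3 + u**2*v - u**2 - u*v**2 - v**3 + v**2.
No constant or linear terms (consistent with a singular point). Quadratic part: -u**2 + v**2. Cubic part: -2*u**3 + u**2*v - u*v**2 - v**3.
The quadratic part v**2 - u**2 = (v − u)(v + u) splits into two distinct linear factors, so there are two distinct tangent lines y − 3 = ±(x − 3) — this is a node (ordinary double point).
Classification: node.


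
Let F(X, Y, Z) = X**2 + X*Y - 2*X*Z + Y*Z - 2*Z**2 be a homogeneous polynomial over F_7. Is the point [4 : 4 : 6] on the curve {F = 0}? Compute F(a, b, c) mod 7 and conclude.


F(4,4,6) ≡ 6 (mod 7); P is NOT on the curve.

Evaluate F(4, 4, 6) term-by-term (mod 7).
  X**2 ↦ 1·16·1·1 = 16
  X*Y ↦ 1·4·4·1 = 16
  -2*X*Z ↦ -2·4·1·6 = -48
  Y*Z ↦ 1·1·4·6 = 24
  -2*Z**2 ↦ -2·1·1·36 = -72
Sum: F(4, 4, 6) = (16) + (16) + (-48) + (24) + (-72) = -64.
Reducing mod 7: -64 ≡ 6 (mod 7).
Since F(a, b, c) ≡ 6 ≠ 0 (mod 7), P does NOT lie on the curve.


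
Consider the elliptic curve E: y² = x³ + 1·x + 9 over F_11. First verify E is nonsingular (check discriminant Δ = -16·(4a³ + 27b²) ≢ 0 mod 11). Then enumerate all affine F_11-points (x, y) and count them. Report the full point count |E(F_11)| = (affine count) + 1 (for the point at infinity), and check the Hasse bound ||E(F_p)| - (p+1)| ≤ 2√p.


Affine points = {(0, 3), (0, 8), (1, 0), (4, 0), (6, 0), (8, 1), (8, 10)}; affine count = 7; |E(F_11)| = 8.

Discriminant check: Δ ∝ 4a³ + 27b² = 4·1³ + 27·9² = 4·1 + 27·81 ≡ 2 (mod 11). Nonzero ⇒ E is nonsingular.
For each x ∈ F_11, compute rhs = x³ + 1·x + 9 mod 11, then count y ∈ F_11 with y² ≡ rhs.
  x = 0: rhs = 9, matching y values: 3, 8 (2 points).
  x = 1: rhs = 0, matching y values: 0 (1 points).
  x = 2: rhs = 8, matching y values: none (0 points).
  x = 3: rhs = 6, matching y values: none (0 points).
  x = 4: rhs = 0, matching y values: 0 (1 points).
  x = 5: rhs = 7, matching y values: none (0 points).
  x = 6: rhs = 0, matching y values: 0 (1 points).
  x = 7: rhs = 7, matching y values: none (0 points).
  x = 8: rhs = 1, matching y values: 1, 10 (2 points).
  x = 9: rhs = 10, matching y values: none (0 points).
  x = 10: rhs = 7, matching y values: none (0 points).
Total affine count: 7.
Full point count |E(F_11)| = 7 + 1 = 8.
Hasse bound: |8 − (11+1)| = |-4| = 4 ≤ 2√11 ≈ 6.6332 ✓.


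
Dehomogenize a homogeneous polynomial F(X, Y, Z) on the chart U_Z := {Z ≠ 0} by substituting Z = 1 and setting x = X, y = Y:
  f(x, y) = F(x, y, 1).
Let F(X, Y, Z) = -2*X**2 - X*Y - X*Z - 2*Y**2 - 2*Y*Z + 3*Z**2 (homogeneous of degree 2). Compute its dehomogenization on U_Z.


f(x, y) = -2*x**2 - x*y - x - 2*y**2 - 2*y + 3

On U_Z we set Z = 1. Each monomial c·X^i·Y^j·Z^k in F becomes c·x^i·y^j·1^k = c·x^i·y^j.
Substituting Z = 1: F(X, Y, 1) = -2*x**2 - x*y - x - 2*y**2 - 2*y + 3.
Note: deg(f) ≤ deg(F) = 2; strict inequality happens when F is divisible by Z (lost terms).


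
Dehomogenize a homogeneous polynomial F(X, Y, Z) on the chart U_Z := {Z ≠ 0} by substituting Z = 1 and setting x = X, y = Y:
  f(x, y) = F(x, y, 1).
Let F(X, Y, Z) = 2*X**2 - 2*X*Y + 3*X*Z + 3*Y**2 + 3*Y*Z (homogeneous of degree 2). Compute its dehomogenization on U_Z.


f(x, y) = 2*x**2 - 2*x*y + 3*x + 3*y**2 + 3*y

On U_Z we set Z = 1. Each monomial c·X^i·Y^j·Z^k in F becomes c·x^i·y^j·1^k = c·x^i·y^j.
Substituting Z = 1: F(X, Y, 1) = 2*x**2 - 2*x*y + 3*x + 3*y**2 + 3*y.
Note: deg(f) ≤ deg(F) = 2; strict inequality happens when F is divisible by Z (lost terms).


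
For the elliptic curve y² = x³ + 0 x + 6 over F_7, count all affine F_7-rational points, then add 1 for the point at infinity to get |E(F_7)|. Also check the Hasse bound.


Affine points = {(1, 0), (2, 0), (4, 0)}; affine count = 3; |E(F_7)| = 4.

Discriminant check: Δ ∝ 4a³ + 27b² = 4·0³ + 27·6² = 4·0 + 27·36 ≡ 6 (mod 7). Nonzero ⇒ E is nonsingular.
For each x ∈ F_7, compute rhs = x³ + 0·x + 6 mod 7, then count y ∈ F_7 with y² ≡ rhs.
  x = 0: rhs = 6, matching y values: none (0 points).
  x = 1: rhs = 0, matching y values: 0 (1 points).
  x = 2: rhs = 0, matching y values: 0 (1 points).
  x = 3: rhs = 5, matching y values: none (0 points).
  x = 4: rhs = 0, matching y values: 0 (1 points).
  x = 5: rhs = 5, matching y values: none (0 points).
  x = 6: rhs = 5, matching y values: none (0 points).
Total affine count: 3.
Full point count |E(F_7)| = 3 + 1 = 4.
Hasse bound: |4 − (7+1)| = |-4| = 4 ≤ 2√7 ≈ 5.2915 ✓.


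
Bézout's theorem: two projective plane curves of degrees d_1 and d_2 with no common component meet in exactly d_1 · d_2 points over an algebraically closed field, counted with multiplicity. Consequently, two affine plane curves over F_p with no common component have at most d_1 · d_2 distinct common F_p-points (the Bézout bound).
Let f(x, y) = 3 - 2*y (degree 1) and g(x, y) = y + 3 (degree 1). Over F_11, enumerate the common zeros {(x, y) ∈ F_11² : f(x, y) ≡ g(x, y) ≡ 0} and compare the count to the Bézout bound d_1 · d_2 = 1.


Common zeros: ∅; count = 0; Bézout bound = 1.

deg(f) = 1, deg(g) = 1, so Bézout bound = 1.
Scan x ∈ F_11. For each x, list the y ∈ F_11 with f(x, y) ≡ 0 and those with g(x, y) ≡ 0 (mod 11); the common zeros in that column are the intersection.
  x = 0: f ≡ 0 at y ∈ {7}; g ≡ 0 at y ∈ {8}; common: ∅.
  x = 1: f ≡ 0 at y ∈ {7}; g ≡ 0 at y ∈ {8}; common: ∅.
  x = 2: f ≡ 0 at y ∈ {7}; g ≡ 0 at y ∈ {8}; common: ∅.
  x = 3: f ≡ 0 at y ∈ {7}; g ≡ 0 at y ∈ {8}; common: ∅.
  x = 4: f ≡ 0 at y ∈ {7}; g ≡ 0 at y ∈ {8}; common: ∅.
  x = 5: f ≡ 0 at y ∈ {7}; g ≡ 0 at y ∈ {8}; common: ∅.
  x = 6: f ≡ 0 at y ∈ {7}; g ≡ 0 at y ∈ {8}; common: ∅.
  x = 7: f ≡ 0 at y ∈ {7}; g ≡ 0 at y ∈ {8}; common: ∅.
  x = 8: f ≡ 0 at y ∈ {7}; g ≡ 0 at y ∈ {8}; common: ∅.
  x = 9: f ≡ 0 at y ∈ {7}; g ≡ 0 at y ∈ {8}; common: ∅.
  x = 10: f ≡ 0 at y ∈ {7}; g ≡ 0 at y ∈ {8}; common: ∅.
Collecting: common zeros = ∅, so the count is 0.
Comparison with the Bézout bound: 0 ≤ 1 = deg(f)·deg(g), as expected for curves with no common component (the affine F_11-count falls short of the bound because intersections may lie at infinity, over extension fields, or carry multiplicity).


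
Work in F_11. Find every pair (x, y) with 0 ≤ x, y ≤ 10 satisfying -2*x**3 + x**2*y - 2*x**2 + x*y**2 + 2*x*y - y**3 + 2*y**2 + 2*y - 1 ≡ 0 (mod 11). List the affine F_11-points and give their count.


Affine F_11-points: {(0, 5), (0, 9), (0, 10), (2, 5), (3, 4), (5, 3), (5, 5), (5, 10), (7, 2), (8, 2), (8, 6), (9, 9), (10, 1), (10, 10)}; count = 14.

For each of the 121 pairs (x, y) ∈ F_11², evaluate f(x, y) mod 11. Record the zeros.
  x = 0: [0↦10, 1↦2, 2↦3, 3↦7, 4↦8, 5↦0, 6↦10, 7↦10, 8↦5, 9↦0, 10↦0]  zeros at y ∈ {5, 9, 10}
  x = 1: [0↦6, 1↦2, 2↦9, 3↦10, 4↦10, 5↦3, 6↦5, 7↦10, 8↦1, 9↦5, 10↦5]  zeros at y ∈ ∅
  x = 2: [0↦8, 1↦10, 2↦3, 3↦3, 4↦4, 5↦0, 6↦7, 7↦8, 8↦8, 9↦1, 10↦3]  zeros at y ∈ {5}
  x = 3: [0↦4, 1↦3, 2↦6, 3↦7, 4↦0, 5↦1, 6↦4, 7↦3, 8↦3, 9↦9, 10↦4]  zeros at y ∈ {4}
  x = 4: [0↦4, 1↦2, 2↦6, 3↦10, 4↦8, 5↦5, 6↦6, 7↦5, 8↦7, 9↦6, 10↦7]  zeros at y ∈ ∅
  x = 5: [0↦7, 1↦6, 2↦2, 3↦0, 4↦5, 5↦0, 6↦1, 7↦2, 8↦8, 9↦2, 10↦0]  zeros at y ∈ {3, 5, 10}
  x = 6: [0↦1, 1↦3, 2↦4, 3↦9, 4↦1, 5↦7, 6↦10, 7↦4, 8↦5, 9↦7, 10↦4]  zeros at y ∈ ∅
  x = 7: [0↦7, 1↦3, 2↦0, 3↦3, 4↦6, 5↦3, 6↦10, 7↦10, 8↦8, 9↦9, 10↦7]  zeros at y ∈ {2}
  x = 8: [0↦2, 1↦5, 2↦0, 3↦3, 4↦8, 5↦9, 6↦0, 7↦8, 8↦5, 9↦7, 10↦8]  zeros at y ∈ {2, 6}
  x = 9: [0↦7, 1↦8, 2↦3, 3↦8, 4↦6, 5↦2, 6↦1, 7↦8, 8↦6, 9↦0, 10↦6]  zeros at y ∈ {9}
  x = 10: [0↦10, 1↦0, 2↦8, 3↦6, 4↦10, 5↦3, 6↦1, 7↦9, 8↦10, 9↦9, 10↦0]  zeros at y ∈ {1, 10}
Collecting zeros: affine points = {(0, 5), (0, 9), (0, 10), (2, 5), (3, 4), (5, 3), (5, 5), (5, 10), (7, 2), (8, 2), (8, 6), (9, 9), (10, 1), (10, 10)}.
Total count |C(F_11)_aff| = 14.


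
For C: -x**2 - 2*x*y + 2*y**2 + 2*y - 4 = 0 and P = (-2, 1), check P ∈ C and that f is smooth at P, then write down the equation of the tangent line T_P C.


Tangent line at P: 2*x + 10*y - 6 = 0.

Step 1: f(-2, 1) = 0, so P lies on C.
Step 2: partial derivatives
  f_x(x, y) = -2*x - 2*y, f_y(x, y) = -2*x + 4*y + 2.
  f_x(P) = 2, f_y(P) = 10 (gradient nonzero, so P is smooth).
Step 3: tangent line at P: 2·(x − -2) + 10·(y − 1) = 0.
Expanding: 2*x + 10*y - 6 = 0.


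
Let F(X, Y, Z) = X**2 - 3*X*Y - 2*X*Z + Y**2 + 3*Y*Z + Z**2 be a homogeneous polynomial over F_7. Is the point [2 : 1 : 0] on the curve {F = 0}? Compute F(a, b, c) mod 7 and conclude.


F(2,1,0) ≡ 6 (mod 7); P is NOT on the curve.

Evaluate F(2, 1, 0) term-by-term (mod 7).
  X**2 ↦ 1·4·1·1 = 4
  -3*X*Y ↦ -3·2·1·1 = -6
  -2*X*Z ↦ -2·2·1·0 = 0
  Y**2 ↦ 1·1·1·1 = 1
  3*Y*Z ↦ 3·1·1·0 = 0
  Z**2 ↦ 1·1·1·0 = 0
Sum: F(2, 1, 0) = (4) + (-6) + (0) + (1) + (0) + (0) = -1.
Reducing mod 7: -1 ≡ 6 (mod 7).
Since F(a, b, c) ≡ 6 ≠ 0 (mod 7), P does NOT lie on the curve.


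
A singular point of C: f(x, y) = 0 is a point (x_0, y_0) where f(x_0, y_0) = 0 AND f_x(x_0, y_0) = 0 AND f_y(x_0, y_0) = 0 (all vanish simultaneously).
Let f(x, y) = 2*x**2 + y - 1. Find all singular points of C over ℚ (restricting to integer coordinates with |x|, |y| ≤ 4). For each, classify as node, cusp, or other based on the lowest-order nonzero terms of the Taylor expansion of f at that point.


No singular points in the scanned grid; C is smooth there.

Compute partial derivatives:
  f_x = 4*x.
  f_y = 1.
f_y = 1 is a nonzero constant, so f_y never vanishes: no point (x, y) can satisfy f = f_x = f_y = 0. In particular no (x, y) ∈ {−4, ..., 4}² is singular; the curve is smooth.


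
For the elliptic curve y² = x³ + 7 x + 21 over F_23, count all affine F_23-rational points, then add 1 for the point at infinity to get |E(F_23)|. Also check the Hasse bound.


Affine points = {(1, 11), (1, 12), (3, 0), (6, 7), (6, 16), (9, 10), (9, 13), (11, 7), (11, 16), (12, 4), (12, 19), (13, 3), (13, 20), (17, 4), (17, 19), (22, 6), (22, 17)}; affine count = 17; |E(F_23)| = 18.

Discriminant check: Δ ∝ 4a³ + 27b² = 4·7³ + 27·21² = 4·343 + 27·441 ≡ 8 (mod 23). Nonzero ⇒ E is nonsingular.
For each x ∈ F_23, compute rhs = x³ + 7·x + 21 mod 23, then count y ∈ F_23 with y² ≡ rhs.
  x = 0: rhs = 21, matching y values: none (0 points).
  x = 1: rhs = 6, matching y values: 11, 12 (2 points).
  x = 2: rhs = 20, matching y values: none (0 points).
  x = 3: rhs = 0, matching y values: 0 (1 points).
  x = 4: rhs = 21, matching y values: none (0 points).
  x = 5: rhs = 20, matching y values: none (0 points).
  x = 6: rhs = 3, matching y values: 7, 16 (2 points).
  x = 7: rhs = 22, matching y values: none (0 points).
  x = 8: rhs = 14, matching y values: none (0 points).
  x = 9: rhs = 8, matching y values: 10, 13 (2 points).
  x = 10: rhs = 10, matching y values: none (0 points).
  x = 11: rhs = 3, matching y values: 7, 16 (2 points).
  x = 12: rhs = 16, matching y values: 4, 19 (2 points).
  x = 13: rhs = 9, matching y values: 3, 20 (2 points).
  x = 14: rhs = 11, matching y values: none (0 points).
  x = 15: rhs = 5, matching y values: none (0 points).
  x = 16: rhs = 20, matching y values: none (0 points).
  x = 17: rhs = 16, matching y values: 4, 19 (2 points).
  x = 18: rhs = 22, matching y values: none (0 points).
  x = 19: rhs = 21, matching y values: none (0 points).
  x = 20: rhs = 19, matching y values: none (0 points).
  x = 21: rhs = 22, matching y values: none (0 points).
  x = 22: rhs = 13, matching y values: 6, 17 (2 points).
Total affine count: 17.
Full point count |E(F_23)| = 17 + 1 = 18.
Hasse bound: |18 − (23+1)| = |-6| = 6 ≤ 2√23 ≈ 9.5917 ✓.


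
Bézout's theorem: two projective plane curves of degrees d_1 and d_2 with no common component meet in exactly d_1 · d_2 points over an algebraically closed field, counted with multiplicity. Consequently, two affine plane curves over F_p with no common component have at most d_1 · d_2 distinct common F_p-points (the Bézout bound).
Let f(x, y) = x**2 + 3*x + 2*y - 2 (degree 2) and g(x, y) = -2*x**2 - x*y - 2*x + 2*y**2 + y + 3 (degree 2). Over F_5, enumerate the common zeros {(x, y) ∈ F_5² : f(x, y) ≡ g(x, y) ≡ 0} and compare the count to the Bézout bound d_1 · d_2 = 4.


Common zeros: {(4, 2)}; count = 1; Bézout bound = 4.

deg(f) = 2, deg(g) = 2, so Bézout bound = 4.
Scan x ∈ F_5. For each x, list the y ∈ F_5 with f(x, y) ≡ 0 and those with g(x, y) ≡ 0 (mod 5); the common zeros in that column are the intersection.
  x = 0: f ≡ 0 at y ∈ {1}; g ≡ 0 at y ∈ ∅; common: ∅.
  x = 1: f ≡ 0 at y ∈ {4}; g ≡ 0 at y ∈ ∅; common: ∅.
  x = 2: f ≡ 0 at y ∈ {1}; g ≡ 0 at y ∈ ∅; common: ∅.
  x = 3: f ≡ 0 at y ∈ {2}; g ≡ 0 at y ∈ ∅; common: ∅.
  x = 4: f ≡ 0 at y ∈ {2}; g ≡ 0 at y ∈ {2}; common: {2}.
Collecting: common zeros = {(4, 2)}, so the count is 1.
Comparison with the Bézout bound: 1 ≤ 4 = deg(f)·deg(g), as expected for curves with no common component (the affine F_5-count falls short of the bound because intersections may lie at infinity, over extension fields, or carry multiplicity).


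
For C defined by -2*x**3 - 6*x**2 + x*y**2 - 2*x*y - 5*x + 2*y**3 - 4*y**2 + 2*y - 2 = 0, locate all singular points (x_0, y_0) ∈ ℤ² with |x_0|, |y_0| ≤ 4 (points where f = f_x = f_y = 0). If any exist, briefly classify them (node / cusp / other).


Singular points: {(-1, 1)}; classification: cusp.

Compute partial derivatives:
  f_x = -6*x**2 - 12*x + y**2 - 2*y - 5.
  f_y = 2*x*y - 2*x + 6*y**2 - 8*y + 2.
Scan x_0 ∈ {−4, ..., 4}. For each x_0, f_y(x_0, y) is a polynomial in y; find its integer roots y ∈ {−4, ..., 4}, then test f_x and f at those candidates.
  x = -4: f_y(-4, y) = 6*y**2 - 16*y + 10; vanishes at y ∈ {1}. (-4, 1): f_x = -54 ≠ 0.
  x = -3: f_y(-3, y) = 6*y**2 - 14*y + 8; vanishes at y ∈ {1}. (-3, 1): f_x = -24 ≠ 0.
  x = -2: f_y(-2, y) = 6*y**2 - 12*y + 6; vanishes at y ∈ {1}. (-2, 1): f_x = -6 ≠ 0.
  x = -1: f_y(-1, y) = 6*y**2 - 10*y + 4; vanishes at y ∈ {1}. (-1, 1): f_x = 0, f = 0 — SINGULAR.
  x = 0: f_y(0, y) = 6*y**2 - 8*y + 2; vanishes at y ∈ {1}. (0, 1): f_x = -6 ≠ 0.
  x = 1: f_y(1, y) = 6*y**2 - 6*y; vanishes at y ∈ {0, 1}. (1, 0): f_x = -23 ≠ 0; (1, 1): f_x = -24 ≠ 0.
  x = 2: f_y(2, y) = 6*y**2 - 4*y - 2; vanishes at y ∈ {1}. (2, 1): f_x = -54 ≠ 0.
  x = 3: f_y(3, y) = 6*y**2 - 2*y - 4; vanishes at y ∈ {1}. (3, 1): f_x = -96 ≠ 0.
  x = 4: f_y(4, y) = 6*y**2 - 6; vanishes at y ∈ {-1, 1}. (4, -1): f_x = -146 ≠ 0; (4, 1): f_x = -150 ≠ 0.
Only singular point on the grid: (-1, 1).
Classify: substitute x = -1 + u, y = 1 + v and expand: f = -2*u**3 + u*v**2 + 2*v**3 + v**2.
No constant or linear terms (consistent with a singular point). Quadratic part: v**2. Cubic part: -2*u**3 + u*v**2 + 2*v**3.
The quadratic part v**2 is a perfect square, so there is a single (double) tangent line v = 0, i.e. y = 1. Restricting the cubic part to that line (v = 0) leaves -2*u**3 ≠ 0, so f is not divisible by v and the branch is v² ≈ 2*u**3 to lowest order — this is a cusp.
Classification: cusp.


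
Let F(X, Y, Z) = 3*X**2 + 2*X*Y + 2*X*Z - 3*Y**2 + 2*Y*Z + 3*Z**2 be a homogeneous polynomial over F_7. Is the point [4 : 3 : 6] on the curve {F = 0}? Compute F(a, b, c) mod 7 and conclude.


F(4,3,6) ≡ 6 (mod 7); P is NOT on the curve.

Evaluate F(4, 3, 6) term-by-term (mod 7).
  3*X**2 ↦ 3·16·1·1 = 48
  2*X*Y ↦ 2·4·3·1 = 24
  2*X*Z ↦ 2·4·1·6 = 48
  -3*Y**2 ↦ -3·1·9·1 = -27
  2*Y*Z ↦ 2·1·3·6 = 36
  3*Z**2 ↦ 3·1·1·36 = 108
Sum: F(4, 3, 6) = (48) + (24) + (48) + (-27) + (36) + (108) = 237.
Reducing mod 7: 237 ≡ 6 (mod 7).
Since F(a, b, c) ≡ 6 ≠ 0 (mod 7), P does NOT lie on the curve.


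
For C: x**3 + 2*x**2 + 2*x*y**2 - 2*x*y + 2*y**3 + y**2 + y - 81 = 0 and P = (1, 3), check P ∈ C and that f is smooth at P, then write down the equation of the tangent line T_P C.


Tangent line at P: 19*x + 71*y - 232 = 0.

Step 1: f(1, 3) = 0, so P lies on C.
Step 2: partial derivatives
  f_x(x, y) = 3*x**2 + 4*x + 2*y**2 - 2*y, f_y(x, y) = 4*x*y - 2*x + 6*y**2 + 2*y + 1.
  f_x(P) = 19, f_y(P) = 71 (gradient nonzero, so P is smooth).
Step 3: tangent line at P: 19·(x − 1) + 71·(y − 3) = 0.
Expanding: 19*x + 71*y - 232 = 0.


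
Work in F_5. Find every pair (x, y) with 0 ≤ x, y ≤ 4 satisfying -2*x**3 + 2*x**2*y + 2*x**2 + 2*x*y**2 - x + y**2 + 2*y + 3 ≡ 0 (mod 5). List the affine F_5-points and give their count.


Affine F_5-points: ∅; count = 0.

For each of the 25 pairs (x, y) ∈ F_5², evaluate f(x, y) mod 5. Record the zeros.
  x = 0: [0↦3, 1↦1, 2↦1, 3↦3, 4↦2]  zeros at y ∈ ∅
  x = 1: [0↦2, 1↦4, 2↦2, 3↦1, 4↦1]  zeros at y ∈ ∅
  x = 2: [0↦3, 1↦3, 2↦3, 3↦3, 4↦3]  zeros at y ∈ ∅
  x = 3: [0↦4, 1↦1, 2↦2, 3↦2, 4↦1]  zeros at y ∈ ∅
  x = 4: [0↦3, 1↦1, 2↦2, 3↦1, 4↦3]  zeros at y ∈ ∅
Collecting zeros: affine points = ∅.
Total count |C(F_5)_aff| = 0.


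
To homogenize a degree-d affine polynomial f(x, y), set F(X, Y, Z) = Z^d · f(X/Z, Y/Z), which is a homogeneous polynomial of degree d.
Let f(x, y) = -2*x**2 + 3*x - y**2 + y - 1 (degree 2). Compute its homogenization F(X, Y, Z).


F(X, Y, Z) = -2*X**2 + 3*X*Z - Y**2 + Y*Z - Z**2

deg(f) = 2.
Substitute x = X/Z, y = Y/Z into f, then multiply by Z^2.
  monomial -2·x^2·y^0 ↦ -2·X^2·Y^0·Z^0.
  monomial 3·x^1·y^0 ↦ 3·X^1·Y^0·Z^1.
  monomial -1·x^0·y^2 ↦ -1·X^0·Y^2·Z^0.
  monomial 1·x^0·y^1 ↦ 1·X^0·Y^1·Z^1.
  monomial -1·x^0·y^0 ↦ -1·X^0·Y^0·Z^2.
Collecting: F(X, Y, Z) = -2*X**2 + 3*X*Z - Y**2 + Y*Z - Z**2.


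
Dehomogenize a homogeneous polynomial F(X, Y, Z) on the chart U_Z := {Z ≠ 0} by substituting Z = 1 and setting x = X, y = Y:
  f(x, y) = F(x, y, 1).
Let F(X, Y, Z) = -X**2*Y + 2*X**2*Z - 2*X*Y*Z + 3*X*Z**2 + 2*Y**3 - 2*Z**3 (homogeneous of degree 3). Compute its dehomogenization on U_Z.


f(x, y) = -x**2*y + 2*x**2 - 2*x*y + 3*x + 2*y**3 - 2

On U_Z we set Z = 1. Each monomial c·X^i·Y^j·Z^k in F becomes c·x^i·y^j·1^k = c·x^i·y^j.
Substituting Z = 1: F(X, Y, 1) = -x**2*y + 2*x**2 - 2*x*y + 3*x + 2*y**3 - 2.
Note: deg(f) ≤ deg(F) = 3; strict inequality happens when F is divisible by Z (lost terms).


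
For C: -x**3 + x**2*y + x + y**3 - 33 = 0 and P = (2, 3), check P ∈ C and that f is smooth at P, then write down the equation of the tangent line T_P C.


Tangent line at P: x + 31*y - 95 = 0.

Step 1: f(2, 3) = 0, so P lies on C.
Step 2: partial derivatives
  f_x(x, y) = -3*x**2 + 2*x*y + 1, f_y(x, y) = x**2 + 3*y**2.
  f_x(P) = 1, f_y(P) = 31 (gradient nonzero, so P is smooth).
Step 3: tangent line at P: 1·(x − 2) + 31·(y − 3) = 0.
Expanding: x + 31*y - 95 = 0.


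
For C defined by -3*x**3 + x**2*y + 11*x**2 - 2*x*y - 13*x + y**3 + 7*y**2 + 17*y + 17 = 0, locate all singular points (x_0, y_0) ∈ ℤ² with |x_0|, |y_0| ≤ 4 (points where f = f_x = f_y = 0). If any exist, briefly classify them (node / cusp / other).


Singular points: {(1, -2)}; classification: cusp.

Compute partial derivatives:
  f_x = -9*x**2 + 2*x*y + 22*x - 2*y - 13.
  f_y = x**2 - 2*x + 3*y**2 + 14*y + 17.
Scan x_0 ∈ {−4, ..., 4}. For each x_0, f_y(x_0, y) is a polynomial in y; find its integer roots y ∈ {−4, ..., 4}, then test f_x and f at those candidates.
  x = -4: f_y(-4, y) = 3*y**2 + 14*y + 41; no integer root y with |y| ≤ 4.
  x = -3: f_y(-3, y) = 3*y**2 + 14*y + 32; no integer root y with |y| ≤ 4.
  x = -2: f_y(-2, y) = 3*y**2 + 14*y + 25; no integer root y with |y| ≤ 4.
  x = -1: f_y(-1, y) = 3*y**2 + 14*y + 20; no integer root y with |y| ≤ 4.
  x = 0: f_y(0, y) = 3*y**2 + 14*y + 17; no integer root y with |y| ≤ 4.
  x = 1: f_y(1, y) = 3*y**2 + 14*y + 16; vanishes at y ∈ {-2}. (1, -2): f_x = 0, f = 0 — SINGULAR.
  x = 2: f_y(2, y) = 3*y**2 + 14*y + 17; no integer root y with |y| ≤ 4.
  x = 3: f_y(3, y) = 3*y**2 + 14*y + 20; no integer root y with |y| ≤ 4.
  x = 4: f_y(4, y) = 3*y**2 + 14*y + 25; no integer root y with |y| ≤ 4.
Only singular point on the grid: (1, -2).
Classify: substitute x = 1 + u, y = -2 + v and expand: f = -3*u**3 + u**2*v + v**3 + v**2.
No constant or linear terms (consistent with a singular point). Quadratic part: v**2. Cubic part: -3*u**3 + u**2*v + v**3.
The quadratic part v**2 is a perfect square, so there is a single (double) tangent line v = 0, i.e. y = -2. Restricting the cubic part to that line (v = 0) leaves -3*u**3 ≠ 0, so f is not divisible by v and the branch is v² ≈ 3*u**3 to lowest order — this is a cusp.
Classification: cusp.


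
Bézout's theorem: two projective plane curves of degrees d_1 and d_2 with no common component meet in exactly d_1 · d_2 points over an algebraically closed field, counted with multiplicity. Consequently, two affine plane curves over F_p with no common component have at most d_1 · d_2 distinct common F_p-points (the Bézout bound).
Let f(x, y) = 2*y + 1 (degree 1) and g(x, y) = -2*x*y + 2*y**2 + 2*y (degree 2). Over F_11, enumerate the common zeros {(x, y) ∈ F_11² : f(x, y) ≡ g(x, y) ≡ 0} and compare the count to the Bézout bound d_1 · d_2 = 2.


Common zeros: {(6, 5)}; count = 1; Bézout bound = 2.

deg(f) = 1, deg(g) = 2, so Bézout bound = 2.
Scan x ∈ F_11. For each x, list the y ∈ F_11 with f(x, y) ≡ 0 and those with g(x, y) ≡ 0 (mod 11); the common zeros in that column are the intersection.
  x = 0: f ≡ 0 at y ∈ {5}; g ≡ 0 at y ∈ {0, 10}; common: ∅.
  x = 1: f ≡ 0 at y ∈ {5}; g ≡ 0 at y ∈ {0}; common: ∅.
  x = 2: f ≡ 0 at y ∈ {5}; g ≡ 0 at y ∈ {0, 1}; common: ∅.
  x = 3: f ≡ 0 at y ∈ {5}; g ≡ 0 at y ∈ {0, 2}; common: ∅.
  x = 4: f ≡ 0 at y ∈ {5}; g ≡ 0 at y ∈ {0, 3}; common: ∅.
  x = 5: f ≡ 0 at y ∈ {5}; g ≡ 0 at y ∈ {0, 4}; common: ∅.
  x = 6: f ≡ 0 at y ∈ {5}; g ≡ 0 at y ∈ {0, 5}; common: {5}.
  x = 7: f ≡ 0 at y ∈ {5}; g ≡ 0 at y ∈ {0, 6}; common: ∅.
  x = 8: f ≡ 0 at y ∈ {5}; g ≡ 0 at y ∈ {0, 7}; common: ∅.
  x = 9: f ≡ 0 at y ∈ {5}; g ≡ 0 at y ∈ {0, 8}; common: ∅.
  x = 10: f ≡ 0 at y ∈ {5}; g ≡ 0 at y ∈ {0, 9}; common: ∅.
Collecting: common zeros = {(6, 5)}, so the count is 1.
Comparison with the Bézout bound: 1 ≤ 2 = deg(f)·deg(g), as expected for curves with no common component (the affine F_11-count falls short of the bound because intersections may lie at infinity, over extension fields, or carry multiplicity).


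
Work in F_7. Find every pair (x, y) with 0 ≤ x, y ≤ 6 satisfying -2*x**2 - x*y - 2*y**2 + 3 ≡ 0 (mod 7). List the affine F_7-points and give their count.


Affine F_7-points: {(1, 4), (1, 6), (3, 3), (3, 6), (4, 1), (4, 4), (6, 1), (6, 3)}; count = 8.

For each of the 49 pairs (x, y) ∈ F_7², evaluate f(x, y) mod 7. Record the zeros.
  x = 0: [0↦3, 1↦1, 2↦2, 3↦6, 4↦6, 5↦2, 6↦1]  zeros at y ∈ ∅
  x = 1: [0↦1, 1↦5, 2↦5, 3↦1, 4↦0, 5↦2, 6↦0]  zeros at y ∈ {4, 6}
  x = 2: [0↦2, 1↦5, 2↦4, 3↦6, 4↦4, 5↦5, 6↦2]  zeros at y ∈ ∅
  x = 3: [0↦6, 1↦1, 2↦6, 3↦0, 4↦4, 5↦4, 6↦0]  zeros at y ∈ {3, 6}
  x = 4: [0↦6, 1↦0, 2↦4, 3↦4, 4↦0, 5↦6, 6↦1]  zeros at y ∈ {1, 4}
  x = 5: [0↦2, 1↦2, 2↦5, 3↦4, 4↦6, 5↦4, 6↦5]  zeros at y ∈ ∅
  x = 6: [0↦1, 1↦0, 2↦2, 3↦0, 4↦1, 5↦5, 6↦5]  zeros at y ∈ {1, 3}
Collecting zeros: affine points = {(1, 4), (1, 6), (3, 3), (3, 6), (4, 1), (4, 4), (6, 1), (6, 3)}.
Total count |C(F_7)_aff| = 8.
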